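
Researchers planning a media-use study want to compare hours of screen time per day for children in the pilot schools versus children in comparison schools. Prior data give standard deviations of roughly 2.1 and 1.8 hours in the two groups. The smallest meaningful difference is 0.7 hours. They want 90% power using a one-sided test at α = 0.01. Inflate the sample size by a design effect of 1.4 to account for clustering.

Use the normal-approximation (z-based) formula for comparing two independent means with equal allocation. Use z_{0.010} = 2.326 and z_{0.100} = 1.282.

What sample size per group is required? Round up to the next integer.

n = 285 per group

n = (z_α + z_β)² · (σ₁² + σ₂²) / δ²
  = (2.326 + 1.282)² · (2.1² + 1.8² = 7.65) / 0.7²
  = 13.0177 · 7.65 / 0.49
  = 203.23
Design effect: 1.4 × 203.23 = 284.53.
Round up → n = 285 per group.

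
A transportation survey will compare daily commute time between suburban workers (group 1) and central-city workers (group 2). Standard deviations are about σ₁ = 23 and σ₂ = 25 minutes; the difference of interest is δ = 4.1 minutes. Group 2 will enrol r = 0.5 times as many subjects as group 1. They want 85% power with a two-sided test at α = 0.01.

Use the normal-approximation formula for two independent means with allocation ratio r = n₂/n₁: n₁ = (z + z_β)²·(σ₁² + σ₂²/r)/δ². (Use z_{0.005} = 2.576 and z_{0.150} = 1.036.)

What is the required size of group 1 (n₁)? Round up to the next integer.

n₁ = (z_{α/2} + z_β)² · (σ₁² + σ₂²/r) / δ²
   = (2.576 + 1.036)² · (23² + 25²/0.5) / 4.1²
   = 13.0465 · (529 + 1250) / 16.81
   = 13.0465 · 1779 / 16.81
   = 1380.71
Round up → n₁ = 1381; n₂ = r·n₁ = 0.5 × 1381 = 691.

n₁ = 1381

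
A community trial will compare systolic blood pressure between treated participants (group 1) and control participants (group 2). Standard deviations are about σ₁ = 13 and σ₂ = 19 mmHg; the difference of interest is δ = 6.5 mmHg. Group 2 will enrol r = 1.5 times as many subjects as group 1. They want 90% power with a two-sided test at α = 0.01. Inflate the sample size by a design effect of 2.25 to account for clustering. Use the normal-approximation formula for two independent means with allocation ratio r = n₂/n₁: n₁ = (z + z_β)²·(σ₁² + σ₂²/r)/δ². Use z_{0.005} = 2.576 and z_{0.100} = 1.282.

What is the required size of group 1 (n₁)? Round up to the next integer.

n₁ = (z_{α/2} + z_β)² · (σ₁² + σ₂²/r) / δ²
   = (2.576 + 1.282)² · (13² + 19²/1.5) / 6.5²
   = 14.8842 · (169 + 240.6667) / 42.25
   = 14.8842 · 409.6667 / 42.25
   = 144.32
Design effect: 2.25 × 144.32 = 324.72.
Round up → n₁ = 325; n₂ = r·n₁ = 1.5 × 325 = 488.

n₁ = 325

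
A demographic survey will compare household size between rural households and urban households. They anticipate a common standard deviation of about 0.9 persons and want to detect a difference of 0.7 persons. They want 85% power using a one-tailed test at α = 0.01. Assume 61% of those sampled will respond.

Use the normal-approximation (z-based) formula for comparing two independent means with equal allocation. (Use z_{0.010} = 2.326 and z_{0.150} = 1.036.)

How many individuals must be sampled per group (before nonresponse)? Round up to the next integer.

n = (z_α + z_β)² · (σ₁² + σ₂²) / δ²
  = (2.326 + 1.036)² · (2·0.9² = 1.62) / 0.7²
  = 11.3030 · 1.62 / 0.49
  = 37.37
Adjust for 61% response: 37.37 / 0.61 = 61.26.
Round up → n = 62 per group.

n = 62 per group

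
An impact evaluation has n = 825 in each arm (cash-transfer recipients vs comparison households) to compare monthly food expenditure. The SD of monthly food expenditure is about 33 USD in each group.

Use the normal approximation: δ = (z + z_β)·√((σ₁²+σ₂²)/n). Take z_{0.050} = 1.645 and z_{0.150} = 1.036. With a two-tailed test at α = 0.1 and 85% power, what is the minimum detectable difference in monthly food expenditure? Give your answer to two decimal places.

δ = (z_{α/2} + z_β) · √((σ₁²+σ₂²)/n)
  = (1.645 + 1.036) · √(2178/825)
  = 2.681 · √2.64
  = 2.681 · 1.6248
  = 4.3561

Minimum detectable difference ≈ 4.36 USD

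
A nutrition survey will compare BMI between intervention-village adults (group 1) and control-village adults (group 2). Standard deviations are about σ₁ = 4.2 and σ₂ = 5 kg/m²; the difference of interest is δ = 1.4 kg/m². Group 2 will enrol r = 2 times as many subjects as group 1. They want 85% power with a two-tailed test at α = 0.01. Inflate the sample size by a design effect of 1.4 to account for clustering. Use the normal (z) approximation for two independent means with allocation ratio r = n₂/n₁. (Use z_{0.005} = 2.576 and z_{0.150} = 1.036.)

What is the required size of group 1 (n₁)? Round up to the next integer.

n₁ = (z_{α/2} + z_β)² · (σ₁² + σ₂²/r) / δ²
   = (2.576 + 1.036)² · (4.2² + 5²/2) / 1.4²
   = 13.0465 · (17.64 + 12.5) / 1.96
   = 13.0465 · 30.14 / 1.96
   = 200.62
Design effect: 1.4 × 200.62 = 280.87.
Round up → n₁ = 281; n₂ = r·n₁ = 2 × 281 = 562.

n₁ = 281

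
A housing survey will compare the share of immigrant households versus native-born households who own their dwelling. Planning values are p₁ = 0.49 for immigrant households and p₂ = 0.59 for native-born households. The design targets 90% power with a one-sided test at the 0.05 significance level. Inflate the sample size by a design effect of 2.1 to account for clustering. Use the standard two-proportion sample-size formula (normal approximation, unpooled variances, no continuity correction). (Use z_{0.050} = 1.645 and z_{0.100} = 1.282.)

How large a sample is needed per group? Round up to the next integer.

n = (z_α + z_β)² · [p₁(1−p₁) + p₂(1−p₂)] / (p₁ − p₂)²
  = (1.645 + 1.282)² · (0.49·0.51 + 0.59·0.41) / (-0.10)²
  = (2.927)² · (0.2499 + 0.2419) / 0.0100
  = 8.5673 · 0.4918 / 0.0100
  = 421.34
Design effect: 2.1 × 421.34 = 884.82.
Round up → n = 885 per group.

n = 885 per group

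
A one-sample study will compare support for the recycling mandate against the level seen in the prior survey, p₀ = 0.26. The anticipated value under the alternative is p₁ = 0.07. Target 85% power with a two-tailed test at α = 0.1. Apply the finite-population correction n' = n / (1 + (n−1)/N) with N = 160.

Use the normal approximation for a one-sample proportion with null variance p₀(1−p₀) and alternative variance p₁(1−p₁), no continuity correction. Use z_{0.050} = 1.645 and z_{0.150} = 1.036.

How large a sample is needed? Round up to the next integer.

n = 24

n = [z_{α/2}·√(p₀q₀) + z_β·√(p₁q₁)]² / (p₁ − p₀)²
  = [1.645·√(0.26·0.74) + 1.036·√(0.07·0.93)]² / (-0.19)²
  = [1.645·0.4386 + 1.036·0.2551]² / 0.0361
  = [0.9859]² / 0.0361
  = 26.92
Finite-population correction (N = 160): 26.92 / (1 + (26.92 − 1)/160) = 23.17.
Round up → n = 24.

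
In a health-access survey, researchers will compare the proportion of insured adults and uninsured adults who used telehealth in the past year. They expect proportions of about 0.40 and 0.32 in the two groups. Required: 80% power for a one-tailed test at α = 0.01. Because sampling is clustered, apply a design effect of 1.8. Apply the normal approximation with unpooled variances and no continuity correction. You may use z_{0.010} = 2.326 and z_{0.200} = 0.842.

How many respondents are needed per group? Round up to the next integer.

n = 1292 per group

n = (z_α + z_β)² · [p₁(1−p₁) + p₂(1−p₂)] / (p₁ − p₂)²
  = (2.326 + 0.842)² · (0.40·0.60 + 0.32·0.68) / (0.08)²
  = (3.168)² · (0.2400 + 0.2176) / 0.0064
  = 10.0362 · 0.4576 / 0.0064
  = 717.59
Design effect: 1.8 × 717.59 = 1291.66.
Round up → n = 1292 per group.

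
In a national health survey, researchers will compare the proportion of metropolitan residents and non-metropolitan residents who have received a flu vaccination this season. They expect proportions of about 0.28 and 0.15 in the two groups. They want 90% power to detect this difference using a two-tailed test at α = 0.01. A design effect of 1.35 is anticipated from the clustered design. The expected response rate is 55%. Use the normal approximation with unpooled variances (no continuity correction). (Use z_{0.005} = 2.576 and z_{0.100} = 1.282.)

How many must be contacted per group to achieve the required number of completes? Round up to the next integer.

n = (z_{α/2} + z_β)² · [p₁(1−p₁) + p₂(1−p₂)] / (p₁ − p₂)²
  = (2.576 + 1.282)² · (0.28·0.72 + 0.15·0.85) / (0.13)²
  = (3.858)² · (0.2016 + 0.1275) / 0.0169
  = 14.8842 · 0.3291 / 0.0169
  = 289.84
Design effect: 1.35 × 289.84 = 391.29.
Adjust for 55% response: 391.29 / 0.55 = 711.44.
Round up → n = 712 per group.

n = 712 per group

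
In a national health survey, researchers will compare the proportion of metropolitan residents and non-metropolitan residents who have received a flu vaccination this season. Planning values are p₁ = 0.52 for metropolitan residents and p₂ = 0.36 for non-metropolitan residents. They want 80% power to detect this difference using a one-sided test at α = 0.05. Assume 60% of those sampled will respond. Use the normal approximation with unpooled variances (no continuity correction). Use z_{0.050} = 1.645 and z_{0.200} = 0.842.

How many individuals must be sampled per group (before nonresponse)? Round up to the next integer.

n = 194 per group

n = (z_α + z_β)² · [p₁(1−p₁) + p₂(1−p₂)] / (p₁ − p₂)²
  = (1.645 + 0.842)² · (0.52·0.48 + 0.36·0.64) / (0.16)²
  = (2.487)² · (0.2496 + 0.2304) / 0.0256
  = 6.1852 · 0.4800 / 0.0256
  = 115.97
Adjust for 60% response: 115.97 / 0.60 = 193.29.
Round up → n = 194 per group.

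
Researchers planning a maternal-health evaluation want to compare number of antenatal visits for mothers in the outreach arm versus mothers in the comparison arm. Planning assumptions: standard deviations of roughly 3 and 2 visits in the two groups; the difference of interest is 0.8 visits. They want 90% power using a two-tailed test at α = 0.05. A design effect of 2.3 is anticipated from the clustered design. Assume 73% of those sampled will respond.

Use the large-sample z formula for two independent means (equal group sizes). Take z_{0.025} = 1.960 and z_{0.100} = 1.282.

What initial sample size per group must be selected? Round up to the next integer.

n = 673 per group

n = (z_{α/2} + z_β)² · (σ₁² + σ₂²) / δ²
  = (1.960 + 1.282)² · (3² + 2² = 13) / 0.8²
  = 10.5106 · 13 / 0.64
  = 213.50
Design effect: 2.3 × 213.50 = 491.04.
Adjust for 73% response: 491.04 / 0.73 = 672.66.
Round up → n = 673 per group.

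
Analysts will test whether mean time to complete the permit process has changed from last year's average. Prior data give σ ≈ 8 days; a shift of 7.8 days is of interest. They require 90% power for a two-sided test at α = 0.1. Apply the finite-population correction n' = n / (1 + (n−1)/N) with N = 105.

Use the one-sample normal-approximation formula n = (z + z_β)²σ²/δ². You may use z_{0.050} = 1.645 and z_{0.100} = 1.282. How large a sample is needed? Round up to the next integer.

n = 9

n = (z_{α/2} + z_β)² · σ² / δ²
  = (1.645 + 1.282)² · 8² / 7.8²
  = 8.5673 · 64 / 60.84
  = 9.01
Finite-population correction (N = 105): 9.01 / (1 + (9.01 − 1)/105) = 8.37.
Round up → n = 9.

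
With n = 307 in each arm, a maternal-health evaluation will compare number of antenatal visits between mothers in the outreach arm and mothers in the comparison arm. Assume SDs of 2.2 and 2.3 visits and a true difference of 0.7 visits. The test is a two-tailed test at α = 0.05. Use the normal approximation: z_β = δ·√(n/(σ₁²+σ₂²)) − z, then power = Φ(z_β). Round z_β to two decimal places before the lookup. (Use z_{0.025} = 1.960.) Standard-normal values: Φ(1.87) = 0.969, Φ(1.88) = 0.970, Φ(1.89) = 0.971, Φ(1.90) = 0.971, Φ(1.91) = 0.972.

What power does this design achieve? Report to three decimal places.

Power ≈ 0.971

z_β = δ·√(n/(σ₁²+σ₂²)) − z_{α/2}
    = 0.7 · √(307/10.13) − 1.960
    = 0.7 · 5.50509 − 1.960
    = 3.8536 − 1.960 = 1.8936 → 1.89
Power = Φ(1.89) = 0.971.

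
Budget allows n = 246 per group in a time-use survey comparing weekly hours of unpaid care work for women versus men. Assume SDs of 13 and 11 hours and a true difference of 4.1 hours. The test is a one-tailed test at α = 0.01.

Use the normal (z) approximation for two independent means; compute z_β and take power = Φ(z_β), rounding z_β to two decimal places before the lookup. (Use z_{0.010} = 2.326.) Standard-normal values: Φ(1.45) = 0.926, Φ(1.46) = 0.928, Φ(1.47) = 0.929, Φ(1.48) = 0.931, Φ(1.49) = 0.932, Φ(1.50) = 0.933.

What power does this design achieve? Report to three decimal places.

Power ≈ 0.926

z_β = δ·√(n/(σ₁²+σ₂²)) − z_α
    = 4.1 · √(246/290) − 2.326
    = 4.1 · 0.92102 − 2.326
    = 3.7762 − 2.326 = 1.4502 → 1.45
Power = Φ(1.45) = 0.926.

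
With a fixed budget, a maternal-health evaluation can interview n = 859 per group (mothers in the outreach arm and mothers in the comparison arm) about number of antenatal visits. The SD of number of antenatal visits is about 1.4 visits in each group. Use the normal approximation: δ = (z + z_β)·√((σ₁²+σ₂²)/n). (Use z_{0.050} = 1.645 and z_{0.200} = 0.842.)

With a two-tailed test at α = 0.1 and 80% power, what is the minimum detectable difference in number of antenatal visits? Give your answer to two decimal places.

Minimum detectable difference ≈ 0.17 visits

δ = (z_{α/2} + z_β) · √((σ₁²+σ₂²)/n)
  = (1.645 + 0.842) · √(3.92/859)
  = 2.487 · √0.00456
  = 2.487 · 0.0676
  = 0.1680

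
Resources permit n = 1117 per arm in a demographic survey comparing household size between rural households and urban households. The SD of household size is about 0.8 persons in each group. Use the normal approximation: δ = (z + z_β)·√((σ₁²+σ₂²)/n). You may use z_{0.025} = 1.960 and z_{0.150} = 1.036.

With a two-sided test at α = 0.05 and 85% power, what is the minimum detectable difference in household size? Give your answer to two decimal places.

δ = (z_{α/2} + z_β) · √((σ₁²+σ₂²)/n)
  = (1.960 + 1.036) · √(1.28/1117)
  = 2.996 · √0.00115
  = 2.996 · 0.0339
  = 0.1014

Minimum detectable difference ≈ 0.10 persons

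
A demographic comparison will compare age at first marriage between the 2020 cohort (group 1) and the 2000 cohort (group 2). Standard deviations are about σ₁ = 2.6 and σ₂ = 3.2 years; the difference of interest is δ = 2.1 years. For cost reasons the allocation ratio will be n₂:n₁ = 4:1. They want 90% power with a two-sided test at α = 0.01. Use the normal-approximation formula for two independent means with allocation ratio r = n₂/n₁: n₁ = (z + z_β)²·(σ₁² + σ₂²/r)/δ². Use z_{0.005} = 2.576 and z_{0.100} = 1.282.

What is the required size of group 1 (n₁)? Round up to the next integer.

n₁ = 32

n₁ = (z_{α/2} + z_β)² · (σ₁² + σ₂²/r) / δ²
   = (2.576 + 1.282)² · (2.6² + 3.2²/4) / 2.1²
   = 14.8842 · (6.76 + 2.56) / 4.41
   = 14.8842 · 9.32 / 4.41
   = 31.46
Round up → n₁ = 32; n₂ = r·n₁ = 4 × 32 = 128.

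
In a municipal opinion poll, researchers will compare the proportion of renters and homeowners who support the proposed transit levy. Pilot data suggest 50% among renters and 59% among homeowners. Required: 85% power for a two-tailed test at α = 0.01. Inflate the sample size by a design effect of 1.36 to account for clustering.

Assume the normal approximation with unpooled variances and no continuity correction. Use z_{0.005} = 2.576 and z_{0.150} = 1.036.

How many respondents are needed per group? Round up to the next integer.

n = (z_{α/2} + z_β)² · [p₁(1−p₁) + p₂(1−p₂)] / (p₁ − p₂)²
  = (2.576 + 1.036)² · (0.50·0.50 + 0.59·0.41) / (-0.09)²
  = (3.612)² · (0.2500 + 0.2419) / 0.0081
  = 13.0465 · 0.4919 / 0.0081
  = 792.30
Design effect: 1.36 × 792.30 = 1077.52.
Round up → n = 1078 per group.

n = 1078 per group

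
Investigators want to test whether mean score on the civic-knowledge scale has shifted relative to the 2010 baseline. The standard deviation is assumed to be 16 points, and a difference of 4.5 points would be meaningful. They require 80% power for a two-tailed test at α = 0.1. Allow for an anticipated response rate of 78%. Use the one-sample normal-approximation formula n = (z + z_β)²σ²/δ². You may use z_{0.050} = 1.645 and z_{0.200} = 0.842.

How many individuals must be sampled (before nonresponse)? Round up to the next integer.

n = 101

n = (z_{α/2} + z_β)² · σ² / δ²
  = (1.645 + 0.842)² · 16² / 4.5²
  = 6.1852 · 256 / 20.25
  = 78.19
Adjust for 78% response: 78.19 / 0.78 = 100.25.
Round up → n = 101.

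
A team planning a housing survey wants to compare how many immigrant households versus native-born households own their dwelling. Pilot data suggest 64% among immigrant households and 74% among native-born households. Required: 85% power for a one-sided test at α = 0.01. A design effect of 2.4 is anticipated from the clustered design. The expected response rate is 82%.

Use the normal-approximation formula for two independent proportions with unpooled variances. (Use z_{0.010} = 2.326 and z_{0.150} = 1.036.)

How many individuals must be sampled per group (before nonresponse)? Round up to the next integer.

n = 1399 per group

n = (z_α + z_β)² · [p₁(1−p₁) + p₂(1−p₂)] / (p₁ − p₂)²
  = (2.326 + 1.036)² · (0.64·0.36 + 0.74·0.26) / (-0.10)²
  = (3.362)² · (0.2304 + 0.1924) / 0.0100
  = 11.3030 · 0.4228 / 0.0100
  = 477.89
Design effect: 2.4 × 477.89 = 1146.94.
Adjust for 82% response: 1146.94 / 0.82 = 1398.71.
Round up → n = 1399 per group.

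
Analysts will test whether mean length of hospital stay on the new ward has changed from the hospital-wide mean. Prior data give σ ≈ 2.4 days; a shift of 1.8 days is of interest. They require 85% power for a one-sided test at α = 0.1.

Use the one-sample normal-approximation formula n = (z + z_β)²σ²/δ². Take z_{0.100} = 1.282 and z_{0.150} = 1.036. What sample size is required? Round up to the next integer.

n = (z_α + z_β)² · σ² / δ²
  = (1.282 + 1.036)² · 2.4² / 1.8²
  = 5.3731 · 5.76 / 3.24
  = 9.55
Round up → n = 10.

n = 10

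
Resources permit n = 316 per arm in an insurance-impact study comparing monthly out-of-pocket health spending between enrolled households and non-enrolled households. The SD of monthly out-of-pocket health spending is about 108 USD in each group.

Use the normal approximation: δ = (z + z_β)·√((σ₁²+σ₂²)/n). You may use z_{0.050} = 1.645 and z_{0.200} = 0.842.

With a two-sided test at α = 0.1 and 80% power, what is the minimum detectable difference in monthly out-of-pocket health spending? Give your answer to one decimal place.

δ = (z_{α/2} + z_β) · √((σ₁²+σ₂²)/n)
  = (1.645 + 0.842) · √(23328/316)
  = 2.487 · √73.8228
  = 2.487 · 8.5920
  = 21.3684

Minimum detectable difference ≈ 21.4 USD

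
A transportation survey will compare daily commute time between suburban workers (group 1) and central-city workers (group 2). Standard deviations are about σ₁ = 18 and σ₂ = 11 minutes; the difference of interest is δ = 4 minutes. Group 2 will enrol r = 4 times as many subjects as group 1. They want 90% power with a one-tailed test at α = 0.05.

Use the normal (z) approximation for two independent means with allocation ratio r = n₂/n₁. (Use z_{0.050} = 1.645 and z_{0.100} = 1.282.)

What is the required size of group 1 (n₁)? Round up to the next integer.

n₁ = (z_α + z_β)² · (σ₁² + σ₂²/r) / δ²
   = (1.645 + 1.282)² · (18² + 11²/4) / 4²
   = 8.5673 · (324 + 30.25) / 16
   = 8.5673 · 354.25 / 16
   = 189.69
Round up → n₁ = 190; n₂ = r·n₁ = 4 × 190 = 760.

n₁ = 190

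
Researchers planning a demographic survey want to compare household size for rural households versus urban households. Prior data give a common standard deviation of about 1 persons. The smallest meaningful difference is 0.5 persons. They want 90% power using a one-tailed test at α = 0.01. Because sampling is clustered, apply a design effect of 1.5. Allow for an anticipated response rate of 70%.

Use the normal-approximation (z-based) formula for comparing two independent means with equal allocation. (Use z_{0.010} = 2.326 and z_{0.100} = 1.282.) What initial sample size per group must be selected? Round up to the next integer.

n = 224 per group

n = (z_α + z_β)² · (σ₁² + σ₂²) / δ²
  = (2.326 + 1.282)² · (2·1² = 2) / 0.5²
  = 13.0177 · 2 / 0.25
  = 104.14
Design effect: 1.5 × 104.14 = 156.21.
Adjust for 70% response: 156.21 / 0.70 = 223.16.
Round up → n = 224 per group.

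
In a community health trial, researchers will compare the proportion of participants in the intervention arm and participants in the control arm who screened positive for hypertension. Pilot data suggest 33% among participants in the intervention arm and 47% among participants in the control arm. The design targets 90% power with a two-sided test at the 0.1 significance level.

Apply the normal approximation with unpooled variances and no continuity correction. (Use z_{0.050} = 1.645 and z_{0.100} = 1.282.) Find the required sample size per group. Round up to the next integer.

n = 206 per group

n = (z_{α/2} + z_β)² · [p₁(1−p₁) + p₂(1−p₂)] / (p₁ − p₂)²
  = (1.645 + 1.282)² · (0.33·0.67 + 0.47·0.53) / (-0.14)²
  = (2.927)² · (0.2211 + 0.2491) / 0.0196
  = 8.5673 · 0.4702 / 0.0196
  = 205.53
Round up → n = 206 per group.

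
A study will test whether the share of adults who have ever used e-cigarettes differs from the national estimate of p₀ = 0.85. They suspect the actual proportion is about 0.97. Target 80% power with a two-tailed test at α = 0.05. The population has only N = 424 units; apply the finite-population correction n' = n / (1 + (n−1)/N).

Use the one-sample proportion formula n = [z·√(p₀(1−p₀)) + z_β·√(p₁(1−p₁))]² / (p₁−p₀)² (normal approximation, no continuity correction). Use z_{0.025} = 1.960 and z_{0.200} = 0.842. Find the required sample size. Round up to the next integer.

n = 45

n = [z_{α/2}·√(p₀q₀) + z_β·√(p₁q₁)]² / (p₁ − p₀)²
  = [1.960·√(0.85·0.15) + 0.842·√(0.97·0.03)]² / (0.12)²
  = [1.960·0.3571 + 0.842·0.1706]² / 0.0144
  = [0.8435]² / 0.0144
  = 49.41
Finite-population correction (N = 424): 49.41 / (1 + (49.41 − 1)/424) = 44.35.
Round up → n = 45.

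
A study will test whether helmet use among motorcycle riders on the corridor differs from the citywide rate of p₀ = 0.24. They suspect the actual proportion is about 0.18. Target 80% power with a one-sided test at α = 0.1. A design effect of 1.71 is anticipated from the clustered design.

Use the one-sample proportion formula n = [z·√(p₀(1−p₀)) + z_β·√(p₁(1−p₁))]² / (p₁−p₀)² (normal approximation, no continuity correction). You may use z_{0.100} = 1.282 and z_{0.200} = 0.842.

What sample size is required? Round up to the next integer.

n = [z_α·√(p₀q₀) + z_β·√(p₁q₁)]² / (p₁ − p₀)²
  = [1.282·√(0.24·0.76) + 0.842·√(0.18·0.82)]² / (-0.06)²
  = [1.282·0.4271 + 0.842·0.3842]² / 0.0036
  = [0.8710]² / 0.0036
  = 210.74
Design effect: 1.71 × 210.74 = 360.36.
Round up → n = 361.

n = 361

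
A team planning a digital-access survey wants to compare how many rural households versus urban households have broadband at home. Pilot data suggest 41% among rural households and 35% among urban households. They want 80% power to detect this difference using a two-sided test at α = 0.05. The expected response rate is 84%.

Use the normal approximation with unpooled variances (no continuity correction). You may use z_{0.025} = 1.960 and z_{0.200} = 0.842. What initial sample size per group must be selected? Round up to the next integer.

n = 1219 per group

n = (z_{α/2} + z_β)² · [p₁(1−p₁) + p₂(1−p₂)] / (p₁ − p₂)²
  = (1.960 + 0.842)² · (0.41·0.59 + 0.35·0.65) / (0.06)²
  = (2.802)² · (0.2419 + 0.2275) / 0.0036
  = 7.8512 · 0.4694 / 0.0036
  = 1023.71
Adjust for 84% response: 1023.71 / 0.84 = 1218.70.
Round up → n = 1219 per group.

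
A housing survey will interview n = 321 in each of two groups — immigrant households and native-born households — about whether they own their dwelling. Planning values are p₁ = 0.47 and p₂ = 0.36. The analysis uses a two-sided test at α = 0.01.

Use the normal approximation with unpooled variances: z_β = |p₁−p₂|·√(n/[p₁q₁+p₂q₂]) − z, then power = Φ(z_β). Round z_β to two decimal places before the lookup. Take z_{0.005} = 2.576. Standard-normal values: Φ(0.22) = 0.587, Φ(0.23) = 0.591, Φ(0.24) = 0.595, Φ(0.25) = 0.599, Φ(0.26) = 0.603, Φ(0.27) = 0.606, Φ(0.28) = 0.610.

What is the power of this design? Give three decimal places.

z_β = |p₁−p₂|·√(n/[p₁q₁+p₂q₂]) − z_{α/2}
    = 0.11 · √(321/0.4795) − 2.576
    = 0.11 · 25.8737 − 2.576
    = 2.8461 − 2.576 = 0.2701 → 0.27
Power = Φ(0.27) = 0.606.

Power ≈ 0.606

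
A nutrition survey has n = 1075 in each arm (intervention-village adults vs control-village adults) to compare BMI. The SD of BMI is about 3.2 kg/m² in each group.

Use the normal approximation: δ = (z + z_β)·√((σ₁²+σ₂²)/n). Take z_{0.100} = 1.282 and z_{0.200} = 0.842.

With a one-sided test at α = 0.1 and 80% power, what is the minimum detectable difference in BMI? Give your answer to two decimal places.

δ = (z_α + z_β) · √((σ₁²+σ₂²)/n)
  = (1.282 + 0.842) · √(20.48/1075)
  = 2.124 · √0.01905
  = 2.124 · 0.1380
  = 0.2932

Minimum detectable difference ≈ 0.29 kg/m²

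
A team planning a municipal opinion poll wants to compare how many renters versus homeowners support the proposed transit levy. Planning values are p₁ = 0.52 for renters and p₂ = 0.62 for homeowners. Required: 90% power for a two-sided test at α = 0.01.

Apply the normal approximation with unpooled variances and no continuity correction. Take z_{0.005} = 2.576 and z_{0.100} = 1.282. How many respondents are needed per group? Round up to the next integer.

n = (z_{α/2} + z_β)² · [p₁(1−p₁) + p₂(1−p₂)] / (p₁ − p₂)²
  = (2.576 + 1.282)² · (0.52·0.48 + 0.62·0.38) / (-0.10)²
  = (3.858)² · (0.2496 + 0.2356) / 0.0100
  = 14.8842 · 0.4852 / 0.0100
  = 722.18
Round up → n = 723 per group.

n = 723 per group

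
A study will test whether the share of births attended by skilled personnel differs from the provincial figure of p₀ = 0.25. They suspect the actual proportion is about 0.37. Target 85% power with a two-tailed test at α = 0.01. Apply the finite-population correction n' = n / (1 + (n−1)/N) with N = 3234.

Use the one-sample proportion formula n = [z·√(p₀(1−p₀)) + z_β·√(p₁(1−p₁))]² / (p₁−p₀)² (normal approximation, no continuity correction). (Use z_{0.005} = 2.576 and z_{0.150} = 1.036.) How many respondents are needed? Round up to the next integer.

n = 172

n = [z_{α/2}·√(p₀q₀) + z_β·√(p₁q₁)]² / (p₁ − p₀)²
  = [2.576·√(0.25·0.75) + 1.036·√(0.37·0.63)]² / (0.12)²
  = [2.576·0.4330 + 1.036·0.4828]² / 0.0144
  = [1.6156]² / 0.0144
  = 181.27
Finite-population correction (N = 3234): 181.27 / (1 + (181.27 − 1)/3234) = 171.70.
Round up → n = 172.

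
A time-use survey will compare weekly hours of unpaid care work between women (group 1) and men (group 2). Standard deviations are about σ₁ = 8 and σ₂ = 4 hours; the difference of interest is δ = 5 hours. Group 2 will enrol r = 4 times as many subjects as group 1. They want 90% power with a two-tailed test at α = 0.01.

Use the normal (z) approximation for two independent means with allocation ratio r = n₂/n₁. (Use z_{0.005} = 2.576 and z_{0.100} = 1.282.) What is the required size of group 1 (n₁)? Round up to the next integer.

n₁ = (z_{α/2} + z_β)² · (σ₁² + σ₂²/r) / δ²
   = (2.576 + 1.282)² · (8² + 4²/4) / 5²
   = 14.8842 · (64 + 4) / 25
   = 14.8842 · 68 / 25
   = 40.48
Round up → n₁ = 41; n₂ = r·n₁ = 4 × 41 = 164.

n₁ = 41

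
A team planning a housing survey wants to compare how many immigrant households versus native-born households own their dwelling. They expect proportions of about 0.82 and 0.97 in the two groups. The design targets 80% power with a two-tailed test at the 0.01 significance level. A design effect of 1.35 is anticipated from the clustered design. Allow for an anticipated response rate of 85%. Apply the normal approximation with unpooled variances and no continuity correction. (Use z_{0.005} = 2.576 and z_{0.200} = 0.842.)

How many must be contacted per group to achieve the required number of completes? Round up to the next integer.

n = (z_{α/2} + z_β)² · [p₁(1−p₁) + p₂(1−p₂)] / (p₁ − p₂)²
  = (2.576 + 0.842)² · (0.82·0.18 + 0.97·0.03) / (-0.15)²
  = (3.418)² · (0.1476 + 0.0291) / 0.0225
  = 11.6827 · 0.1767 / 0.0225
  = 91.75
Design effect: 1.35 × 91.75 = 123.86.
Adjust for 85% response: 123.86 / 0.85 = 145.72.
Round up → n = 146 per group.

n = 146 per group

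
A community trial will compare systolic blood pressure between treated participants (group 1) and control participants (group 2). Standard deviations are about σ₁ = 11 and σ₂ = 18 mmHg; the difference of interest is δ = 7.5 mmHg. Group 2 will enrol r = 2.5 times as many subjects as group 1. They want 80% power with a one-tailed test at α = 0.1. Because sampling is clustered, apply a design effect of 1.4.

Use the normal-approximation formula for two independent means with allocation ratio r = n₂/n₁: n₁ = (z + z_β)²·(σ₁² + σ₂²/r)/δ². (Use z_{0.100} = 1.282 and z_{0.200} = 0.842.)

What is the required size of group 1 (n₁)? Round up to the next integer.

n₁ = 29

n₁ = (z_α + z_β)² · (σ₁² + σ₂²/r) / δ²
   = (1.282 + 0.842)² · (11² + 18²/2.5) / 7.5²
   = 4.5114 · (121 + 129.6) / 56.25
   = 4.5114 · 250.6 / 56.25
   = 20.10
Design effect: 1.4 × 20.10 = 28.14.
Round up → n₁ = 29; n₂ = r·n₁ = 2.5 × 29 = 73.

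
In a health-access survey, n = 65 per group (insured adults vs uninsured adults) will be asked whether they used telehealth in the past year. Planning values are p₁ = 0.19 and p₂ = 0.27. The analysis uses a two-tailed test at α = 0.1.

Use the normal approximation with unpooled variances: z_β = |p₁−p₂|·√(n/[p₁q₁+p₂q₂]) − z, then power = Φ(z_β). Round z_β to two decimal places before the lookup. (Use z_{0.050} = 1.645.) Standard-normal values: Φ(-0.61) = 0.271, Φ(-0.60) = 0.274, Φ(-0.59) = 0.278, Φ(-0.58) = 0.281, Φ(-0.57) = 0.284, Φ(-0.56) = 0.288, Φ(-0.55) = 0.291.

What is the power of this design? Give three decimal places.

z_β = |p₁−p₂|·√(n/[p₁q₁+p₂q₂]) − z_{α/2}
    = 0.08 · √(65/0.3510) − 1.645
    = 0.08 · 13.6083 − 1.645
    = 1.0887 − 1.645 = -0.5563 → -0.56
Power = Φ(-0.56) = 0.288.

Power ≈ 0.288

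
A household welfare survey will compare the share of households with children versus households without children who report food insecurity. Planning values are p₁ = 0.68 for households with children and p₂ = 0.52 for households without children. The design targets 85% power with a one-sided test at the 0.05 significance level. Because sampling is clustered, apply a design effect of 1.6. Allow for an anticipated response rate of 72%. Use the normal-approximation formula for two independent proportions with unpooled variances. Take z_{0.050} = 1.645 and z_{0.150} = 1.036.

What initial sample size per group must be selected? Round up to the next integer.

n = 292 per group

n = (z_α + z_β)² · [p₁(1−p₁) + p₂(1−p₂)] / (p₁ − p₂)²
  = (1.645 + 1.036)² · (0.68·0.32 + 0.52·0.48) / (0.16)²
  = (2.681)² · (0.2176 + 0.2496) / 0.0256
  = 7.1878 · 0.4672 / 0.0256
  = 131.18
Design effect: 1.6 × 131.18 = 209.88.
Adjust for 72% response: 209.88 / 0.72 = 291.50.
Round up → n = 292 per group.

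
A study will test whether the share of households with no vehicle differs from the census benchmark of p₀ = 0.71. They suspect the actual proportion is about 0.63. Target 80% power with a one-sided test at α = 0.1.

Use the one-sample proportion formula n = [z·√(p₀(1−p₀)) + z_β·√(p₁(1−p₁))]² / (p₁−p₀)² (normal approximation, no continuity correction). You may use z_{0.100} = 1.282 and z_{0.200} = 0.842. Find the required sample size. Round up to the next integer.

n = 153

n = [z_α·√(p₀q₀) + z_β·√(p₁q₁)]² / (p₁ − p₀)²
  = [1.282·√(0.71·0.29) + 0.842·√(0.63·0.37)]² / (-0.08)²
  = [1.282·0.4538 + 0.842·0.4828]² / 0.0064
  = [0.9882]² / 0.0064
  = 152.60
Round up → n = 153.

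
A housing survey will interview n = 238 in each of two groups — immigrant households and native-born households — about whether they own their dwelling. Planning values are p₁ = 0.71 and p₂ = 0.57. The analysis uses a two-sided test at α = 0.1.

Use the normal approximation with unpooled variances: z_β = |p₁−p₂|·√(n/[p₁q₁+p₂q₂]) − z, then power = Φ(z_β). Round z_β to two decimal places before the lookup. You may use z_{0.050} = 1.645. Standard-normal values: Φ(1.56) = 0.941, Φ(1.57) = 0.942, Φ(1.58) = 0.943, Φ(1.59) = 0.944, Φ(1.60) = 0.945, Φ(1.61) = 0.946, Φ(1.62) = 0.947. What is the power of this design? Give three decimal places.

Power ≈ 0.942

z_β = |p₁−p₂|·√(n/[p₁q₁+p₂q₂]) − z_{α/2}
    = 0.14 · √(238/0.4510) − 1.645
    = 0.14 · 22.9721 − 1.645
    = 3.2161 − 1.645 = 1.5711 → 1.57
Power = Φ(1.57) = 0.942.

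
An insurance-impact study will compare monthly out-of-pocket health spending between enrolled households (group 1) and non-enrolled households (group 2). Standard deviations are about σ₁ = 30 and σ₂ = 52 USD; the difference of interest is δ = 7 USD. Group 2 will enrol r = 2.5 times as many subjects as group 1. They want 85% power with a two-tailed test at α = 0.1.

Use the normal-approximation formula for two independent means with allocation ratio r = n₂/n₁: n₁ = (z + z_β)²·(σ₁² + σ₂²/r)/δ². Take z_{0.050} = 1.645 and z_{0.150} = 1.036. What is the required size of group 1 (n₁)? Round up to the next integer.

n₁ = 291

n₁ = (z_{α/2} + z_β)² · (σ₁² + σ₂²/r) / δ²
   = (1.645 + 1.036)² · (30² + 52²/2.5) / 7²
   = 7.1878 · (900 + 1081.6) / 49
   = 7.1878 · 1981.6 / 49
   = 290.68
Round up → n₁ = 291; n₂ = r·n₁ = 2.5 × 291 = 728.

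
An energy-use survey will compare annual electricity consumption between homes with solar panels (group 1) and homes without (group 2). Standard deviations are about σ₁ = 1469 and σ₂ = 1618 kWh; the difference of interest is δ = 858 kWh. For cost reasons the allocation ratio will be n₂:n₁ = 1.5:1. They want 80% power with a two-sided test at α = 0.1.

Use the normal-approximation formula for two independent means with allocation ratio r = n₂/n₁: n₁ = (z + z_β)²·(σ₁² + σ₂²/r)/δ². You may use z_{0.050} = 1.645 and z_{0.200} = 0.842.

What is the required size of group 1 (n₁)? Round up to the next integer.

n₁ = 33

n₁ = (z_{α/2} + z_β)² · (σ₁² + σ₂²/r) / δ²
   = (1.645 + 0.842)² · (1469² + 1618²/1.5) / 858²
   = 6.1852 · (2157961 + 1745282.7) / 736164
   = 6.1852 · 3903243.7 / 736164
   = 32.79
Round up → n₁ = 33; n₂ = r·n₁ = 1.5 × 33 = 50.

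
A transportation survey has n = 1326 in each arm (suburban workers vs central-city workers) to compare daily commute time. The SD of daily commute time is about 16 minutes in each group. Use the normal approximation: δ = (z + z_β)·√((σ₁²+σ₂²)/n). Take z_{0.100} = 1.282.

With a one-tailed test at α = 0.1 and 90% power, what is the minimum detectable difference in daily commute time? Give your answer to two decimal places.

Minimum detectable difference ≈ 1.59 minutes

δ = (z_α + z_β) · √((σ₁²+σ₂²)/n)
  = (1.282 + 1.282) · √(512/1326)
  = 2.564 · √0.38612
  = 2.564 · 0.6214
  = 1.5932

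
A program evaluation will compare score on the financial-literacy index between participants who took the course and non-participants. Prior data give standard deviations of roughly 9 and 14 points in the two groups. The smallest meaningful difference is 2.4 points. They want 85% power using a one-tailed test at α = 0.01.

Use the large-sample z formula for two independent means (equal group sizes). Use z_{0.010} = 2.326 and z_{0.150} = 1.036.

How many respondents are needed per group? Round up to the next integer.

n = 544 per group

n = (z_α + z_β)² · (σ₁² + σ₂²) / δ²
  = (2.326 + 1.036)² · (9² + 14² = 277) / 2.4²
  = 11.3030 · 277 / 5.76
  = 543.57
Round up → n = 544 per group.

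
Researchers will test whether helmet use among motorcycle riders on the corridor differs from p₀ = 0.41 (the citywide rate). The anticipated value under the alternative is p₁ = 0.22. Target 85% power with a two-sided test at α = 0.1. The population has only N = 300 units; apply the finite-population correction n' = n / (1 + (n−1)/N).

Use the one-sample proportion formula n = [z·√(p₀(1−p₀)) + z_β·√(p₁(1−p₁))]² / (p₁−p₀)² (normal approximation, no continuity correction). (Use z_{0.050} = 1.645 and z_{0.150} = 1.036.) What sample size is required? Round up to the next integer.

n = [z_{α/2}·√(p₀q₀) + z_β·√(p₁q₁)]² / (p₁ − p₀)²
  = [1.645·√(0.41·0.59) + 1.036·√(0.22·0.78)]² / (-0.19)²
  = [1.645·0.4918 + 1.036·0.4142]² / 0.0361
  = [1.2382]² / 0.0361
  = 42.47
Finite-population correction (N = 300): 42.47 / (1 + (42.47 − 1)/300) = 37.31.
Round up → n = 38.

n = 38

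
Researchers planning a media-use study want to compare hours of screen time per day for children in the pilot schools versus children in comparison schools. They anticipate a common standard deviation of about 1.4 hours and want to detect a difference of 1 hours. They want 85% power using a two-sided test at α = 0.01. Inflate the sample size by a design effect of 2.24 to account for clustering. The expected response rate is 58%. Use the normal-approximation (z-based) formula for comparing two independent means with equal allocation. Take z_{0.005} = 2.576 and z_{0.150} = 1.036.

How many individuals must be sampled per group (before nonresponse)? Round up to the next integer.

n = 198 per group

n = (z_{α/2} + z_β)² · (σ₁² + σ₂²) / δ²
  = (2.576 + 1.036)² · (2·1.4² = 3.92) / 1²
  = 13.0465 · 3.92 / 1
  = 51.14
Design effect: 2.24 × 51.14 = 114.56.
Adjust for 58% response: 114.56 / 0.58 = 197.52.
Round up → n = 198 per group.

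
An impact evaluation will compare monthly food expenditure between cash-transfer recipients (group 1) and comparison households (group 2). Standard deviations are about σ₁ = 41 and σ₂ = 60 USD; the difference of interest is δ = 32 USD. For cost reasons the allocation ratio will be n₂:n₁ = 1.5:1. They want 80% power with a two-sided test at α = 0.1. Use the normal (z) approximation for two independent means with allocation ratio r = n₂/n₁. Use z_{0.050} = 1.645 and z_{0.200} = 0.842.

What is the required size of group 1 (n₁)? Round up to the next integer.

n₁ = 25

n₁ = (z_{α/2} + z_β)² · (σ₁² + σ₂²/r) / δ²
   = (1.645 + 0.842)² · (41² + 60²/1.5) / 32²
   = 6.1852 · (1681 + 2400) / 1024
   = 6.1852 · 4081 / 1024
   = 24.65
Round up → n₁ = 25; n₂ = r·n₁ = 1.5 × 25 = 38.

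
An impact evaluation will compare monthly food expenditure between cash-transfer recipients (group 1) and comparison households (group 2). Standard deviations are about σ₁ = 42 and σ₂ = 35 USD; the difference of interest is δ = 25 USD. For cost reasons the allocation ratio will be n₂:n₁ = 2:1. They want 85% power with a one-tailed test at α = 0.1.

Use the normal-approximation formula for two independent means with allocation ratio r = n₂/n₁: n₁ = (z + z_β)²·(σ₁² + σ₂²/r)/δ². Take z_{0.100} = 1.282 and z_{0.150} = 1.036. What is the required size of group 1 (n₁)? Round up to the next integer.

n₁ = (z_α + z_β)² · (σ₁² + σ₂²/r) / δ²
   = (1.282 + 1.036)² · (42² + 35²/2) / 25²
   = 5.3731 · (1764 + 612.5) / 625
   = 5.3731 · 2376.5 / 625
   = 20.43
Round up → n₁ = 21; n₂ = r·n₁ = 2 × 21 = 42.

n₁ = 21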